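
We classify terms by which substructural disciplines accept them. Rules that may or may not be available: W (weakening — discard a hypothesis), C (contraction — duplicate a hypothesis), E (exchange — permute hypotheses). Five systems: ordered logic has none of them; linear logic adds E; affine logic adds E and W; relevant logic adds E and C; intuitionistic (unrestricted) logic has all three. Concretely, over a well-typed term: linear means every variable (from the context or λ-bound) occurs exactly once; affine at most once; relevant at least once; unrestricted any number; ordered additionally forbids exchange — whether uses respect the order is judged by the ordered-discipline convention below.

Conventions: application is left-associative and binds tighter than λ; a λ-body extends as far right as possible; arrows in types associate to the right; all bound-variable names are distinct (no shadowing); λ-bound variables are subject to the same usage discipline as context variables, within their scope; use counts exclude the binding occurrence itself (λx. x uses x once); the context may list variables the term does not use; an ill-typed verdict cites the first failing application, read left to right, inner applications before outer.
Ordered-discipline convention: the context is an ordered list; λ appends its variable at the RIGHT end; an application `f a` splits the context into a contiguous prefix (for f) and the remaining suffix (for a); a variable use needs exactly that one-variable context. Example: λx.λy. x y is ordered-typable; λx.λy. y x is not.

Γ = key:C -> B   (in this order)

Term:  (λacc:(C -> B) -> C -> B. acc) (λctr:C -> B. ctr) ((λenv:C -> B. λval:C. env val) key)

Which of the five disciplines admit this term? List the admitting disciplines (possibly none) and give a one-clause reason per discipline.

admitted in: ordered, linear, affine, relevant, unrestricted
counts: key: 1×; acc (λ-bound): 1×; ctr (λ-bound): 1×; env (λ-bound): 1×; val (λ-bound): 1×
use order (left to right): acc, ctr, env, val, key
typing: the term checks, with type C -> B
ordered: ✓ — single-use (key, acc, ctr, env, val), ordered derivation ok
linear: ✓ — key, acc, ctr, env, val: one use apiece
affine: ✓ — at most one use each (key, acc, ctr, env, val)
relevant: ✓ — key, acc, ctr, env, val: all used, weakening unneeded
unrestricted: ✓ — typability at C -> B is all that's needed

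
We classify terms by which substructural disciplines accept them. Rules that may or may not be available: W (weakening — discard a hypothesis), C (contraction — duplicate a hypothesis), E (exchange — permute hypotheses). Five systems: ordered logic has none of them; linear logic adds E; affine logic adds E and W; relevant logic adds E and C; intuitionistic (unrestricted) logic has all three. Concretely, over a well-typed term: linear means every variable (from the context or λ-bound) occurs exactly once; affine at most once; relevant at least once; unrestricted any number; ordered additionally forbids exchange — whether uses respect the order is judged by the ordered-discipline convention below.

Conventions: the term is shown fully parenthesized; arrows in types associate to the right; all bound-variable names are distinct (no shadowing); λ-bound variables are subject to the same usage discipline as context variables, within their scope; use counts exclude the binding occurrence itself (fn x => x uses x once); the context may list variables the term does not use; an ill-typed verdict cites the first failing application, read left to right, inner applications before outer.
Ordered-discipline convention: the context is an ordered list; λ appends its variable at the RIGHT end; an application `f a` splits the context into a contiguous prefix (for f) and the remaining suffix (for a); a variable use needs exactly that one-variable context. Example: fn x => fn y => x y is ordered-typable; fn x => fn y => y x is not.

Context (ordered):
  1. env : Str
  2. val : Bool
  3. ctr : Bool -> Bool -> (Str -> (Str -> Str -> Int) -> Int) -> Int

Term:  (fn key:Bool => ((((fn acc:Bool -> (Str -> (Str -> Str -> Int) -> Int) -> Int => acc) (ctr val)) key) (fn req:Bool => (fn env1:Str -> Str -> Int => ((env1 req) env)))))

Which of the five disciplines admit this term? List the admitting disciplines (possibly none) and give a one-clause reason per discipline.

admitted in: none
counts: env=1, val=1, ctr=1, key [bound]=1, acc [bound]=1, req [bound]=1, env1 [bound]=1
order of uses: acc, ctr, val, key, env1, req, env
typing: ill-typed: a function awaiting Str gets Bool
ordered ✗ (fails simple typing)
linear ✗ (a type mismatch blocks all five)
affine ✗ (the type mismatch rejects it)
relevant ✗ (not simply typable)
unrestricted ✗ (fails simple typing)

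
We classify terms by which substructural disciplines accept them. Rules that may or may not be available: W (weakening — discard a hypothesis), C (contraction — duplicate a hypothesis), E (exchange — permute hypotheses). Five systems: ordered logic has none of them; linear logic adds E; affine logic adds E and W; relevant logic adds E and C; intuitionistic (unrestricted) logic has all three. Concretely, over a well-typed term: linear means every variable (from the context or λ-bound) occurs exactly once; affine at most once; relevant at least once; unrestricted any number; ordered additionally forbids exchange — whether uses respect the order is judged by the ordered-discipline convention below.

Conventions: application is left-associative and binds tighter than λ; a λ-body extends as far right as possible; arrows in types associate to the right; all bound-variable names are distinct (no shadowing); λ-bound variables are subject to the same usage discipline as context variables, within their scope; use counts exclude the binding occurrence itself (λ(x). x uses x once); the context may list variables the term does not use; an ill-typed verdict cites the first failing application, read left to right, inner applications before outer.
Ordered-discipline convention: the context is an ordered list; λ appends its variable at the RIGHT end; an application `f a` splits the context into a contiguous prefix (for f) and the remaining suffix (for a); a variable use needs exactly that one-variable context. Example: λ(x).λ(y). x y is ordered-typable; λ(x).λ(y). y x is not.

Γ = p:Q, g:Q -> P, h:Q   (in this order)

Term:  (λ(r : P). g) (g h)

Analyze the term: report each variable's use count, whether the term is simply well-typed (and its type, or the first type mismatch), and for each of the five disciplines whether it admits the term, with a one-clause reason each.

use counts: p ×0; g ×2; h ×1; r (λ-bound) ×0
order of uses: g, g, h
typing: the term checks, with type Q -> P
ordered: ✗, repeated use of g ×2; needs weakening: p, r unused
linear: ✗, repeated use of g ×2; needs weakening: p, r unused
affine: ✗, repeated use of g ×2
relevant: ✗, needs weakening: p, r unused
unrestricted: ✓, type-checks (Q -> P) and nothing is barred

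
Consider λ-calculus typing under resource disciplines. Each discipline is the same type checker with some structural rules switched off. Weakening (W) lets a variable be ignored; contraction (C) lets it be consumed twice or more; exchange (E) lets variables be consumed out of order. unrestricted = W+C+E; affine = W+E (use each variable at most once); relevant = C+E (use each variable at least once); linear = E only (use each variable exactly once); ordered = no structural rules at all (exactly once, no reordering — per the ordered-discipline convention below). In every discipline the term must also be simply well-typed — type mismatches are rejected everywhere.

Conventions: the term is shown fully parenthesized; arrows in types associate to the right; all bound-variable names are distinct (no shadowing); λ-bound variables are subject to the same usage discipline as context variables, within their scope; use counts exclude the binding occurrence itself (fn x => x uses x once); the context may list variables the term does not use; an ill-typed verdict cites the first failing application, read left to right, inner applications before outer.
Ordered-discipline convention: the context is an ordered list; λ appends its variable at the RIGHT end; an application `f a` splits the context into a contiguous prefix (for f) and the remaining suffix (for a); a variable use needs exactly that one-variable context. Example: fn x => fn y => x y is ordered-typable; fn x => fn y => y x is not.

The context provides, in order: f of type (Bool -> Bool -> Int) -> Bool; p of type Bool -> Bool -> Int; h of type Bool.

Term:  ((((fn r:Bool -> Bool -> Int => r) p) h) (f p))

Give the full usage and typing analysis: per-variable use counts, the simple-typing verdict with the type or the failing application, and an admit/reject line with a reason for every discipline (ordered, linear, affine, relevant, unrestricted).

usage: f: 1; p: 2; h: 1; r [bound]: 1
left-to-right use order: r, p, h, f, p
typing: the term checks, with type Int
ordered ✗ (uses contraction: p ×2)
linear ✗ (uses contraction: p ×2)
affine ✗ (uses contraction: p ×2)
relevant ✓ (none of f, p, h, r goes unused)
unrestricted ✓ (simply typable at Int; W, C, E all held)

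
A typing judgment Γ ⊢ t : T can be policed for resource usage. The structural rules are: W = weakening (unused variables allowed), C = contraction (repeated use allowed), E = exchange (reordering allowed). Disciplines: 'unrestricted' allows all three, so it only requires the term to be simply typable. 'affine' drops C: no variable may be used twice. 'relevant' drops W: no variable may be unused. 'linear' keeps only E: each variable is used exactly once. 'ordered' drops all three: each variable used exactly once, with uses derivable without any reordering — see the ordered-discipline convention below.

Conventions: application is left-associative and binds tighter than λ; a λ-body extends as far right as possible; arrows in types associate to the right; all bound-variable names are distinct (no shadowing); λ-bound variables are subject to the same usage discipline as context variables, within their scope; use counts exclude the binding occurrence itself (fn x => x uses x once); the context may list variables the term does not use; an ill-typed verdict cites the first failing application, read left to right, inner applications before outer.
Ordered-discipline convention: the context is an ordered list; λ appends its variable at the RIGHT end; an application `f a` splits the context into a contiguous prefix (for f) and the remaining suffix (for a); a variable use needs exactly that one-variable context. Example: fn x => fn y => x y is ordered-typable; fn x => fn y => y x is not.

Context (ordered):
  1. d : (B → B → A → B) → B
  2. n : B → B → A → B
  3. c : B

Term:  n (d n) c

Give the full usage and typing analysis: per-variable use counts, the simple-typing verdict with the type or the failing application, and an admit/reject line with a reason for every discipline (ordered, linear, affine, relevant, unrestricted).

counts: d ×1; n ×2; c ×1
left-to-right use order: n, d, n, c
typing: well-typed at A → B
ordered: ✗, n ×2 used more than once (contraction)
linear: ✗, n ×2 used more than once (contraction)
affine: ✗, n ×2 used more than once (contraction)
relevant: ✓, every one of d, n, c appears
unrestricted: ✓, simply typable at A → B; W, C, E all held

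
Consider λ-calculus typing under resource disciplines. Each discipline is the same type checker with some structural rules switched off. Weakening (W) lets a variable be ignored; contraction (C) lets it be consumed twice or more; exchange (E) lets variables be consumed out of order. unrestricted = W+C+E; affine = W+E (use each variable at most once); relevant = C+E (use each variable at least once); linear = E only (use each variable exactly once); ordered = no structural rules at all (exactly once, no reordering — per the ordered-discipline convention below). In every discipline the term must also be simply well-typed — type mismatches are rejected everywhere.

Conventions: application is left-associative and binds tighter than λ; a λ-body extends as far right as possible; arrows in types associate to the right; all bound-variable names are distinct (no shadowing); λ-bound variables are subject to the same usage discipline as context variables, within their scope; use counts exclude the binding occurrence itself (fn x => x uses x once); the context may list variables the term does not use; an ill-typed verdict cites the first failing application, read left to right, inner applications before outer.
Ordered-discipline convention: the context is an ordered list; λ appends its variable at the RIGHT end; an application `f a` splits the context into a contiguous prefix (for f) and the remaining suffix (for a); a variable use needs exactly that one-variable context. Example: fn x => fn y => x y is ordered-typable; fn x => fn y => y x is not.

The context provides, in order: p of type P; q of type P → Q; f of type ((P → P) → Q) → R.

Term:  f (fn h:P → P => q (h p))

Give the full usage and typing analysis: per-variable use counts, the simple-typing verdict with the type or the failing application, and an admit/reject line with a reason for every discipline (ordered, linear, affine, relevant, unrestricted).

counts: p=1, q=1, f=1, h [bound]=1
uses in reading order: f, q, h, p
typing: well-typed — term : R
ordered ✗ (needs exchange: uses follow f, q, h, p)
linear ✓ (p, q, f, h: one use apiece)
affine ✓ (none of p, q, f, h used more than once)
relevant ✓ (p, q, f, h: all used, weakening unneeded)
unrestricted ✓ (typability at R is all that's needed)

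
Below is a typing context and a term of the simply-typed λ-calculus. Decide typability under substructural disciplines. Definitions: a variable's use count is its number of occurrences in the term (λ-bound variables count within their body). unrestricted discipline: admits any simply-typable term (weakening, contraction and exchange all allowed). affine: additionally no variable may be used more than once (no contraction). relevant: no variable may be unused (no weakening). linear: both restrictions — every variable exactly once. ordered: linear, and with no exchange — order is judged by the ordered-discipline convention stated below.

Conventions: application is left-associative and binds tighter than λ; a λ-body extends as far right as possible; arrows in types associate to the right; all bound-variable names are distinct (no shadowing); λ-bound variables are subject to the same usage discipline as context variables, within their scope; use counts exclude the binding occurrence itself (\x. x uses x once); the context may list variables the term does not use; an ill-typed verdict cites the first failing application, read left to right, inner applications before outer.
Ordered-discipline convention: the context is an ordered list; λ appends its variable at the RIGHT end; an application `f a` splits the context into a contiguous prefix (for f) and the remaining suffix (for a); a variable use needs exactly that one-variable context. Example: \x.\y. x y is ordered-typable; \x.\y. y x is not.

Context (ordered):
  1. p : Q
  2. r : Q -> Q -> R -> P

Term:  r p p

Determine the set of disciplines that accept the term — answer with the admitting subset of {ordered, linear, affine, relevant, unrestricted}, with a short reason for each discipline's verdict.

admitting disciplines: relevant, unrestricted
usage: p: 2×; r: 1×
use order (left to right): r, p, p
typing: well-typed at R -> P
ordered: ✗, p ×2 used more than once (contraction)
linear: ✗, p ×2 used more than once (contraction)
affine: ✗, p ×2 used more than once (contraction)
relevant: ✓, none of p, r goes unused
unrestricted: ✓, type-checks (R -> P) and nothing is barred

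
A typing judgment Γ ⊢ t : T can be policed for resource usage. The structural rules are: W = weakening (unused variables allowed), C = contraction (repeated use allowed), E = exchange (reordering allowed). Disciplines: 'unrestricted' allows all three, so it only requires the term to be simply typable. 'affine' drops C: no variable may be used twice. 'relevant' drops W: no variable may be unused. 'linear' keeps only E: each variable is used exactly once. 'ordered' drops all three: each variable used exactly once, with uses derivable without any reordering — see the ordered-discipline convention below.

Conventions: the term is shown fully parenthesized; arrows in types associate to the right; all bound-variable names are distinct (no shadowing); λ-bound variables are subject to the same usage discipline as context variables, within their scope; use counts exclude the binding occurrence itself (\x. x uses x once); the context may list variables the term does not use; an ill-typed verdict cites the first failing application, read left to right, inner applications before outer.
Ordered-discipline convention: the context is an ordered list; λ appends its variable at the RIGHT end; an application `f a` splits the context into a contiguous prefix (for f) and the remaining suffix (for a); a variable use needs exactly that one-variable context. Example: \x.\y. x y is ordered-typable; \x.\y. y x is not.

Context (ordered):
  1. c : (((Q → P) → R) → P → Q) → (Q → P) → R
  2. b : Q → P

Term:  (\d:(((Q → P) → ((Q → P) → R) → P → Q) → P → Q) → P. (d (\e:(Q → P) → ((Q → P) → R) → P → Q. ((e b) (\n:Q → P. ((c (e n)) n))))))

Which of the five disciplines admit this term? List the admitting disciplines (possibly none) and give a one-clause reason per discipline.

accepted by: relevant, unrestricted
use counts: c=1; b=1; d [bound]=1; e [bound]=2; n [bound]=2
uses in reading order: d, e, b, c, e, n, n
typing: well-typed — term : ((((Q → P) → ((Q → P) → R) → P → Q) → P → Q) → P) → P
ordered: ✗, repeated use of e ×2, n ×2
linear: ✗, repeated use of e ×2, n ×2
affine: ✗, repeated use of e ×2, n ×2
relevant: ✓, at least one use each (c, b, d, e, n)
unrestricted: ✓, type-checks (((((Q → P) → ((Q → P) → R) → P → Q) → P → Q) → P) → P) and nothing is barred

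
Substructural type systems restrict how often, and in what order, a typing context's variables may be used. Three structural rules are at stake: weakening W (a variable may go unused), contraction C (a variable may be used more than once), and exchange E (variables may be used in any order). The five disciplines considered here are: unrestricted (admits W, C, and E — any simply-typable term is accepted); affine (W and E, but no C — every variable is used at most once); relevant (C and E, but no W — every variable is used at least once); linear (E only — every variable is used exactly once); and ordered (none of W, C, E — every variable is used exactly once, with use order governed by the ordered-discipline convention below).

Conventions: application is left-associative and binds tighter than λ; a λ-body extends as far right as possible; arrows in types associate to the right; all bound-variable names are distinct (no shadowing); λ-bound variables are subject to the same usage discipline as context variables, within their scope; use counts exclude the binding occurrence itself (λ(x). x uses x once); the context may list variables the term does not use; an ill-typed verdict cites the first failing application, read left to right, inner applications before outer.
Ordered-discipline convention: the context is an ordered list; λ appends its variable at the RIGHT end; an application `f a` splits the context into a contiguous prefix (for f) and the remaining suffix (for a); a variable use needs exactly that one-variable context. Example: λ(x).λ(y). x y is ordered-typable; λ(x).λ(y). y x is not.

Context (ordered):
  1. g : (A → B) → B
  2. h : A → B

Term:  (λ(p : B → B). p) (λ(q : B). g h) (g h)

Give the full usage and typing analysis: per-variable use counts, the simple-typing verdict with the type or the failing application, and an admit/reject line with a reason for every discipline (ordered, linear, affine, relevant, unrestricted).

variable uses: g: 2×, h: 2×, p (λ-bound): 1×, q (λ-bound): 0×
order of uses: p, g, h, g, h
typing: well-typed — term : B
ordered: ✗ — g ×2, h ×2 used more than once (contraction); q never used (weakening)
linear: ✗ — g ×2, h ×2 used more than once (contraction); q never used (weakening)
affine: ✗ — g ×2, h ×2 used more than once (contraction)
relevant: ✗ — q never used (weakening)
unrestricted: ✓ — well-typed at B; no restrictions here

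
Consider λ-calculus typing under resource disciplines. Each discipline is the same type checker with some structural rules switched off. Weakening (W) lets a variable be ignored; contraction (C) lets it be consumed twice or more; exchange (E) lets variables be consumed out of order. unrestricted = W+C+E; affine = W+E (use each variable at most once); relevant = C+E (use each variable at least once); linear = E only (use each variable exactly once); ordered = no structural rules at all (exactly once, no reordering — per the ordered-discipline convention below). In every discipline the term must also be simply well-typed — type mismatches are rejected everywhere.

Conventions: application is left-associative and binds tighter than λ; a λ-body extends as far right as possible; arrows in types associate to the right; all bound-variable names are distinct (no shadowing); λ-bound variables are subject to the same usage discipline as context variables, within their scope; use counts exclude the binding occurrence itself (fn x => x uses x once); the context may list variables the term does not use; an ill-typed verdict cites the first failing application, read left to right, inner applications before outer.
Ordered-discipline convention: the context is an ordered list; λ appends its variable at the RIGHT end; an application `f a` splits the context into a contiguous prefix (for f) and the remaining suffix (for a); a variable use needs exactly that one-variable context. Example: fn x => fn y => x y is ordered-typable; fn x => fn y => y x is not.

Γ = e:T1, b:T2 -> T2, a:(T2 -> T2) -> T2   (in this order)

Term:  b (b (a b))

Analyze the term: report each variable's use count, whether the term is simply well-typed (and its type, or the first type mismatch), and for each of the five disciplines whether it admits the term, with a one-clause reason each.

variable uses: e: 0×; b: 3×; a: 1×
uses in reading order: b, b, a, b
typing: the term checks, with type T2
ordered ✗ (repeated use of b ×3; e never used (weakening))
linear ✗ (repeated use of b ×3; e never used (weakening))
affine ✗ (repeated use of b ×3)
relevant ✗ (e never used (weakening))
unrestricted ✓ (typability at T2 is all that's needed)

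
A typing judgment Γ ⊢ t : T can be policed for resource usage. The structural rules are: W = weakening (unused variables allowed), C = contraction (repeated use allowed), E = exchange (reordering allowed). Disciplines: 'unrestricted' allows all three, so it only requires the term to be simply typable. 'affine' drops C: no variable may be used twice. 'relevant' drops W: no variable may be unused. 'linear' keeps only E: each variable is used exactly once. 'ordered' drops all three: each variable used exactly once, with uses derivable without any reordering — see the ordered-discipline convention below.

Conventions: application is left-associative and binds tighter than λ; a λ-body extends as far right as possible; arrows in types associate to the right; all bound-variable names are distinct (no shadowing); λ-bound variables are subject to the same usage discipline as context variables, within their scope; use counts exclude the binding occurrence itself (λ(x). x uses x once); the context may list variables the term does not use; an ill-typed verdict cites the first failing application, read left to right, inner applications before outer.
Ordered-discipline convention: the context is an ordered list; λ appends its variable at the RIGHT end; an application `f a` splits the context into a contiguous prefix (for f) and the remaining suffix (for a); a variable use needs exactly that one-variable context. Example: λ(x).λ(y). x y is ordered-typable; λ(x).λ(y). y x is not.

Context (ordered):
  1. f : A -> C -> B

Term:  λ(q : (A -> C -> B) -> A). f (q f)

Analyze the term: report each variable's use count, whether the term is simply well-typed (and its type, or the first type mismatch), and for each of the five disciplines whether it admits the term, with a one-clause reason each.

counts: f ×2; q (bound) ×1
left-to-right use order: f, q, f
typing: the term checks, with type ((A -> C -> B) -> A) -> C -> B
ordered ✗ (f ×2 used more than once (contraction))
linear ✗ (f ×2 used more than once (contraction))
affine ✗ (f ×2 used more than once (contraction))
relevant ✓ (f, q: all used, weakening unneeded)
unrestricted ✓ (simply typable at ((A -> C -> B) -> A) -> C -> B; W, C, E all held)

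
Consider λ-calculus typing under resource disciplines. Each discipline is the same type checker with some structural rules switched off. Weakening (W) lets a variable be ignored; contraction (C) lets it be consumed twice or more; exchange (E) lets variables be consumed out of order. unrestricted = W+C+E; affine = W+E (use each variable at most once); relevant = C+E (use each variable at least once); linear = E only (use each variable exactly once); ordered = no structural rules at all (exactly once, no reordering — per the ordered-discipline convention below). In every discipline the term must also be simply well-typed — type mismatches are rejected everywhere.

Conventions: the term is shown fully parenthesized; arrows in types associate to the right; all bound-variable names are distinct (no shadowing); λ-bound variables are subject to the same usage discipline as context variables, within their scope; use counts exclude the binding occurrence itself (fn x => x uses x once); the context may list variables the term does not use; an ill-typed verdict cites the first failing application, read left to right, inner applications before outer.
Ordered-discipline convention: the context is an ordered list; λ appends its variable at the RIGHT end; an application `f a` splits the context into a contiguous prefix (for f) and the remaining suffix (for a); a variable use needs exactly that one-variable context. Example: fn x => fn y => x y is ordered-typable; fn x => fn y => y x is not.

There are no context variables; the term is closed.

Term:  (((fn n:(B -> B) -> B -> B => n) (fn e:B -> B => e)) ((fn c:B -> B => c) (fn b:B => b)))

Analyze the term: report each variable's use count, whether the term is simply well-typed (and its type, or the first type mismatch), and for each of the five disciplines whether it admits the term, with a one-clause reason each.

variable uses: n (bound)=1, e (bound)=1, c (bound)=1, b (bound)=1
order of uses: n, e, c, b
typing: the term checks, with type B -> B
ordered: ✓ — n, e, c, b once each; derivable with no W/C/E
linear: ✓ — exactly-once usage across n, e, c, b
affine: ✓ — no duplicate uses among n, e, c, b
relevant: ✓ — none of n, e, c, b goes unused
unrestricted: ✓ — type-checks (B -> B) and nothing is barred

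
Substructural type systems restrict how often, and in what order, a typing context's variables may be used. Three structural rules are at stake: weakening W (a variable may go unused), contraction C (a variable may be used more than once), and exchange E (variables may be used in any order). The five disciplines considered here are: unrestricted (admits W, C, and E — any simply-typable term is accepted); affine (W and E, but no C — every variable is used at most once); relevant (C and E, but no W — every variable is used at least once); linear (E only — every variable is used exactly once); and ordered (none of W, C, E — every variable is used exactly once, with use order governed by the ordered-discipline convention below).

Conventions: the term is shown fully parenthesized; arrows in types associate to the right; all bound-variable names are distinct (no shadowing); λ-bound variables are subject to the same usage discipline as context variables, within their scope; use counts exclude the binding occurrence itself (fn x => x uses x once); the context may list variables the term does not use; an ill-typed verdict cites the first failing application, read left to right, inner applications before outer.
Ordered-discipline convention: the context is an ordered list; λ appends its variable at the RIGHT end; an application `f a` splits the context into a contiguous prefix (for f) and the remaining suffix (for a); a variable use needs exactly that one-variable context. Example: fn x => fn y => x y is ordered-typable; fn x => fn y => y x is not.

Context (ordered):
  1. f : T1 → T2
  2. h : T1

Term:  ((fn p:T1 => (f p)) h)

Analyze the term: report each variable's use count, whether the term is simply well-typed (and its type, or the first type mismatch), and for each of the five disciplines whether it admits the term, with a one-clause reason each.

variable uses: f: 1×; h: 1×; p (bound): 1×
left-to-right use order: f, p, h
typing: the term checks, with type T2
ordered ✓ (single-use (f, h, p), ordered derivation ok)
linear ✓ (f, h, p: one use apiece)
affine ✓ (no duplicate uses among f, h, p)
relevant ✓ (at least one use each (f, h, p))
unrestricted ✓ (typability at T2 is all that's needed)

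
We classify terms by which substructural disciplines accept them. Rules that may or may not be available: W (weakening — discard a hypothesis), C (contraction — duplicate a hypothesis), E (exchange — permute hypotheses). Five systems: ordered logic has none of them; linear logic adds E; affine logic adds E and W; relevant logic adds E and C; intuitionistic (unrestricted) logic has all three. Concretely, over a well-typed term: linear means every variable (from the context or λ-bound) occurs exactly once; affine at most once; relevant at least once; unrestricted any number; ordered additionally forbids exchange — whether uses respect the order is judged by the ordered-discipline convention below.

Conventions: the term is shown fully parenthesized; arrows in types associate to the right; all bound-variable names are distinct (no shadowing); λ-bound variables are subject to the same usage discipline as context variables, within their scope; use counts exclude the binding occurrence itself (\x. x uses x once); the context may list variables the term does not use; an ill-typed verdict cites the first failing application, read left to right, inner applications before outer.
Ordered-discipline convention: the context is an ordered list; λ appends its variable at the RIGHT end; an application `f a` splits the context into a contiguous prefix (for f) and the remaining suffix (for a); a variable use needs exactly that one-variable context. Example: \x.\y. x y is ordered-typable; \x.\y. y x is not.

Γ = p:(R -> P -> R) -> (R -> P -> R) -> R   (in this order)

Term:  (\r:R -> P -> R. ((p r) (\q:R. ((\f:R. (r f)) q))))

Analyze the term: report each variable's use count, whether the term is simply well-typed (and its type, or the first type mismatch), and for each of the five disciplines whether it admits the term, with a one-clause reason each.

usage: p: 1×, r (bound): 2×, q (bound): 1×, f (bound): 1×
left-to-right use order: p, r, r, f, q
typing: the term checks, with type (R -> P -> R) -> R
ordered ✗ (r ×2 used more than once (contraction))
linear ✗ (r ×2 used more than once (contraction))
affine ✗ (r ×2 used more than once (contraction))
relevant ✓ (every one of p, r, q, f appears)
unrestricted ✓ (type-checks ((R -> P -> R) -> R) and nothing is barred)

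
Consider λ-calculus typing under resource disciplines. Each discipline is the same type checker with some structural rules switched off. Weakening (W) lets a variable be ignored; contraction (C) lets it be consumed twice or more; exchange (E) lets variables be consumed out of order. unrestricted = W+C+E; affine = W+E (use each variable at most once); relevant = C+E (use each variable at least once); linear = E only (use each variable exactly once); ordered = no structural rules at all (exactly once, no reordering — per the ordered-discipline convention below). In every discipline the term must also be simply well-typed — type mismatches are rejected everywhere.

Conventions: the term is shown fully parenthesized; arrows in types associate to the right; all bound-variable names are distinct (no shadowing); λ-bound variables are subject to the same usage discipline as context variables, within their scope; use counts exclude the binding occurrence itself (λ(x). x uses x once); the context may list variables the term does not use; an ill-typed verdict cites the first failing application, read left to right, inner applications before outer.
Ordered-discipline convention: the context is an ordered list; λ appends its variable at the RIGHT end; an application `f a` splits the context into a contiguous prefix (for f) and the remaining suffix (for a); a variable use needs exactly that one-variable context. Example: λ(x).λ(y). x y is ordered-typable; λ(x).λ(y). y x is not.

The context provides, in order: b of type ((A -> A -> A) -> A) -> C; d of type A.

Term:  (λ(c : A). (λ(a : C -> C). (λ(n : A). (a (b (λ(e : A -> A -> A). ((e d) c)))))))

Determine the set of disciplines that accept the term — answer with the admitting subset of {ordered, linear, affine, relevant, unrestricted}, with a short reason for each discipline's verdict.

admitted by: affine, unrestricted
use counts: b=1; d=1; c (bound)=1; a (bound)=1; n (bound)=0; e (bound)=1
uses in reading order: a, b, e, d, c
typing: ✓ — A -> (C -> C) -> A -> C
ordered ✗ (n never used (weakening))
linear ✗ (n never used (weakening))
affine ✓ (b, d, c, a, n, e: no repeats, contraction unneeded)
relevant ✗ (n never used (weakening))
unrestricted ✓ (well-typed at A -> (C -> C) -> A -> C; no restrictions here)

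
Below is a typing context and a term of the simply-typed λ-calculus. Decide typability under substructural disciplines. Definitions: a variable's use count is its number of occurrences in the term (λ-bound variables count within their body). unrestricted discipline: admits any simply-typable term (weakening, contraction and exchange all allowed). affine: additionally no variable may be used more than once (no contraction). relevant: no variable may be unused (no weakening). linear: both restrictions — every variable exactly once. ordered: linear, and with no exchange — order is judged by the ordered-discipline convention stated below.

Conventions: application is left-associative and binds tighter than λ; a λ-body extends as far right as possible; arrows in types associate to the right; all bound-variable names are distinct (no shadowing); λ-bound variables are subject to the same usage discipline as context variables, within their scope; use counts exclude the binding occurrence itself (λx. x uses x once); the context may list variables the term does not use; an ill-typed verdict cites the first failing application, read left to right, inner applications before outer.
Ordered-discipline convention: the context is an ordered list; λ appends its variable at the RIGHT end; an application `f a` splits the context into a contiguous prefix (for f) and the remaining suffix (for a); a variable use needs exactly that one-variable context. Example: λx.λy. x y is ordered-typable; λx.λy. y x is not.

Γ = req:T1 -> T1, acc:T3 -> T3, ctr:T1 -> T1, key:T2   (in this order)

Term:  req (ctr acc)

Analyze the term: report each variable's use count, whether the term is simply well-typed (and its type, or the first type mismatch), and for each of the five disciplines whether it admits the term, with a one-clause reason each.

usage: req: 1; acc: 1; ctr: 1; key: 0
uses in reading order: req, ctr, acc
typing: ill-typed: an application expects T1 but receives T3 -> T3
ordered: ✗, fails simple typing
linear: ✗, a type mismatch blocks all five
affine: ✗, the type mismatch rejects it
relevant: ✗, not simply typable
unrestricted: ✗, fails simple typing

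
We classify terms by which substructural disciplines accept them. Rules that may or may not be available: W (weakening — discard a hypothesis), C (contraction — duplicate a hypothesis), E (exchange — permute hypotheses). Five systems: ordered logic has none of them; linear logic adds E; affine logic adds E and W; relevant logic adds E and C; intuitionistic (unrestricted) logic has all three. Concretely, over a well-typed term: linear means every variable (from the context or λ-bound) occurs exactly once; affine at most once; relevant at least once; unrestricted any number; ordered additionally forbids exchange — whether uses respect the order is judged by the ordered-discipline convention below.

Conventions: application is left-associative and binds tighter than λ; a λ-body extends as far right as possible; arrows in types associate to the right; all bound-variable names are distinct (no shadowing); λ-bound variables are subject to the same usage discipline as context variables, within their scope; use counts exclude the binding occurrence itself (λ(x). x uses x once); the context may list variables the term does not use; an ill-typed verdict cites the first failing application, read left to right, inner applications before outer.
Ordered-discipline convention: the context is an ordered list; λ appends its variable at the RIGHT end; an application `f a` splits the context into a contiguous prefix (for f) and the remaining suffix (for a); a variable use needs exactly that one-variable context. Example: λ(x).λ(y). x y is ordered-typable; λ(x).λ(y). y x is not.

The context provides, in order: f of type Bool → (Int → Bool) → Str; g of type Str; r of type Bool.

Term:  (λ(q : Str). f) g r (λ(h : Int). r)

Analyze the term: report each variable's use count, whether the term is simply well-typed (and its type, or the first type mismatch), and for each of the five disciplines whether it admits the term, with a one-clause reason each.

counts: f: 1×; g: 1×; r: 2×; q (bound): 0×; h (bound): 0×
uses in reading order: f, g, r, r
typing: well-typed at Str
ordered ✗ (uses contraction: r ×2; q, h left unused)
linear ✗ (uses contraction: r ×2; q, h left unused)
affine ✗ (uses contraction: r ×2)
relevant ✗ (q, h left unused)
unrestricted ✓ (type-checks (Str) and nothing is barred)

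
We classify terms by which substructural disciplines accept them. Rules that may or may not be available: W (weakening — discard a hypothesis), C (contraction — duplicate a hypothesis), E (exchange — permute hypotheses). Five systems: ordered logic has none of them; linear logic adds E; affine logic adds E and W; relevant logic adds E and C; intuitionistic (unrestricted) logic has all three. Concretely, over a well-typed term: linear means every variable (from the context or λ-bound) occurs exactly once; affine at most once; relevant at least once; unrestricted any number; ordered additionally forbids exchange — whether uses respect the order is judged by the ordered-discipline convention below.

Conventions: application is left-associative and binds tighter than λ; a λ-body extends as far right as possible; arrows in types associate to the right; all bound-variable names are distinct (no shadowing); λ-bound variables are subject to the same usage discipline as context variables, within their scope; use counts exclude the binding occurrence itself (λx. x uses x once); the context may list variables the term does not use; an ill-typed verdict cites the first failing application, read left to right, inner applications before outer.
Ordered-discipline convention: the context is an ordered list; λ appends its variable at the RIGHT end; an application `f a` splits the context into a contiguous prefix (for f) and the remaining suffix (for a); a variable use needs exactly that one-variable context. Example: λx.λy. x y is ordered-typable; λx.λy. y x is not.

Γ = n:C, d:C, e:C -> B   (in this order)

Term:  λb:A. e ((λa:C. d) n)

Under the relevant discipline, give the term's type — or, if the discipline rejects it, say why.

not well-typed under relevant — unused: b, a — weakening required
use counts: n: 1, d: 1, e: 1, b (λ-bound): 0, a (λ-bound): 0
uses in reading order: e, d, n
typing: ✓ — A -> B
summary: ordered ✗ | linear ✗ | affine ✓ | relevant ✗ | unrestricted ✓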